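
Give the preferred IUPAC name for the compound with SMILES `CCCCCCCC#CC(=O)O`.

dec-2-ynoic acid

Counting along the main chain through the –COOH group and the multiple bond gives 10 carbons: the parent is decane.
The principal characteristic group is a carboxylic acid (terminal –COOH), named with the suffix -oic acid.
The chain contains a C≡C triple bond, so the unsaturation ending is -yne.
The numbering direction is chosen so that the carboxylic acid carbon is C-1 by definition.
With this numbering: the triple bond between C-2 and C-3.
The name is dec-2-ynoic acid.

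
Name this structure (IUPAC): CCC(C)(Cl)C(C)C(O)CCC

6-chloro-5,6-dimethyloctan-4-ol

The longest chain bearing the –OH group is 8 carbons long (octane).
An alcohol (–OH) is the principal characteristic group, giving the suffix -ol.
Choose the numbering such that numbering from this end puts the hydroxyl group at C-4 rather than C-5.
With this numbering: the hydroxyl at C-4; a chloro group at C-6; methyl groups at C-5 and C-6.
Prefixes are listed alphabetically: chloro, methyl.
Assembling the pieces gives 6-chloro-5,6-dimethyloctan-4-ol.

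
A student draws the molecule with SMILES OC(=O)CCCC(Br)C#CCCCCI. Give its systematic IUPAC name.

The longest carbon chain that includes the –COOH group and the multiple bond has 11 carbons, so the parent hydride is undecane.
The highest-priority functional group is a carboxylic acid (terminal –COOH), so the name ends in -oic acid.
The chain contains a C≡C triple bond, so the unsaturation ending is -yne.
Number the chain so that the carboxylic acid carbon is C-1 by definition.
That gives the triple bond between C-6 and C-7; a bromo group at C-5; an iodo group at C-11.
Prefixes are listed alphabetically: bromo, iodo.
The name is 5-bromo-11-iodoundec-6-ynoic acid.

5-bromo-11-iodoundec-6-ynoic acid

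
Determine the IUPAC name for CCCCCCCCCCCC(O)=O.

dodecanoic acid

The longest chain bearing the –COOH group is 12 carbons long (dodecane).
A carboxylic acid (terminal –COOH) is the principal characteristic group, giving the suffix -oic acid.
Choose the numbering such that the carboxylic acid carbon is C-1 by definition.
The name is dodecanoic acid.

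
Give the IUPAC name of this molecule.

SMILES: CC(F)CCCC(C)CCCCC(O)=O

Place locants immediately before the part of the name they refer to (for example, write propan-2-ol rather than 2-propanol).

The longest chain bearing the –COOH group is 11 carbons long (undecane).
A carboxylic acid (terminal –COOH) is the principal characteristic group, giving the suffix -oic acid.
Choose the numbering such that the carboxylic acid carbon is C-1 by definition.
This places a fluoro group at C-10; a methyl group at C-6.
Substituent prefixes are cited in alphabetical order (multiplying prefixes like di-/tri- are ignored for ordering).
Assembling the pieces gives 10-fluoro-6-methylundecanoic acid.

10-fluoro-6-methylundecanoic acid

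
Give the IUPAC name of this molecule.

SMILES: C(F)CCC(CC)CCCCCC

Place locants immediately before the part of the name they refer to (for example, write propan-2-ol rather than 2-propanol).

4-ethyl-1-fluorodecane

The longest continuous carbon chain has 10 atoms, so the parent hydride is decane.
Choose the numbering such that the substituent locant set {1,4} is lower than {7,10} at the first point of difference.
That gives an ethyl group at C-4; a fluoro group at C-1.
Substituent prefixes are cited in alphabetical order (multiplying prefixes like di-/tri- are ignored for ordering).
Assembling the pieces gives 4-ethyl-1-fluorodecane.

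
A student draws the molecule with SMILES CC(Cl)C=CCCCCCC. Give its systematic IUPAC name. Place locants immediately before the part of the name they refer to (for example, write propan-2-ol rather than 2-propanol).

2-chlorodec-3-ene

The longest chain bearing the multiple bond is 10 carbons long (decane).
There is one C=C double bond, indicated by the ending -ene.
The numbering direction is chosen so that numbering from this end puts the double bond at C-3 rather than C-7.
That gives the double bond between C-3 and C-4; a chloro group at C-2.
Putting it together: 2-chlorodec-3-ene.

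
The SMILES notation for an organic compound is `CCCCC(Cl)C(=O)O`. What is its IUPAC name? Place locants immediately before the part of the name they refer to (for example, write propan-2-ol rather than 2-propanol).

2-chlorohexanoic acid

Counting along the main chain through the –COOH group gives 6 carbons: the parent is hexane.
The highest-priority functional group is a carboxylic acid (terminal –COOH), so the name ends in -oic acid.
Choose the numbering such that the carboxylic acid carbon is C-1 by definition.
This places a chloro group at C-2.
The name is 2-chlorohexanoic acid.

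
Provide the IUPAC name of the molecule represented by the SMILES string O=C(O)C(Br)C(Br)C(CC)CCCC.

Counting along the main chain through the –COOH group gives 8 carbons: the parent is octane.
The highest-priority functional group is a carboxylic acid (terminal –COOH), so the name ends in -oic acid.
Choose the numbering such that the carboxylic acid carbon is C-1 by definition.
This places bromo groups at C-2 and C-3; an ethyl group at C-4.
Prefixes are listed alphabetically: bromo, ethyl.
Putting it together: 2,3-dibromo-4-ethyloctanoic acid.

2,3-dibromo-4-ethyloctanoic acid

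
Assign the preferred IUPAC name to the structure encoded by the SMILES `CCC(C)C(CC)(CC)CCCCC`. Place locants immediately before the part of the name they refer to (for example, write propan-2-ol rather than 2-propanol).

The longest carbon chain is 9 atoms: the parent is nonane.
Number the chain so that the substituent locant set {3,4,4} is lower than {6,6,7} at the first point of difference.
That gives two ethyl groups at C-4; a methyl group at C-3.
Prefixes are listed alphabetically: ethyl, methyl.
The name is 4,4-diethyl-3-methylnonane.

4,4-diethyl-3-methylnonane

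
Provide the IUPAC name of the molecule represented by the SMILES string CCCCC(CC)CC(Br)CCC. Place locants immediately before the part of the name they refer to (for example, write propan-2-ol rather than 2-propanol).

4-bromo-6-ethyldecane

The longest carbon chain is 10 atoms: the parent is decane.
Number the chain so that the substituent locant set {4,6} is lower than {5,7} at the first point of difference.
That gives a bromo group at C-4; an ethyl group at C-6.
The substituents are ordered alphabetically, ignoring any di-/tri- multipliers.
Putting it together: 4-bromo-6-ethyldecane.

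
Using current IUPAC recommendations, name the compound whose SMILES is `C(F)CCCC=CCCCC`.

The longest carbon chain that includes the multiple bond has 10 carbons, so the parent hydride is decane.
A C=C double bond in the chain gives the infix -ene-.
Number the chain so that the substituent locant set {1} is lower than {10} at the first point of difference.
That gives the double bond between C-5 and C-6; a fluoro group at C-1.
The name is 1-fluorodec-5-ene.

1-fluorodec-5-ene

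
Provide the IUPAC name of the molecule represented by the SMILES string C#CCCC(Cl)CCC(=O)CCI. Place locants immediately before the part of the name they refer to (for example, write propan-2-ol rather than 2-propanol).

The longest carbon chain that includes the carbonyl and the multiple bond has 10 carbons, so the parent hydride is decane.
A ketone (C=O on an internal carbon) is the principal characteristic group, giving the suffix -one.
The chain contains a C≡C triple bond, so the unsaturation ending is -yne.
Choose the numbering such that numbering from this end puts the carbonyl group at C-3 rather than C-8.
This places the carbonyl at C-3; the triple bond between C-9 and C-10; a chloro group at C-6; an iodo group at C-1.
Prefixes are listed alphabetically: chloro, iodo.
The name is 6-chloro-1-iododec-9-yn-3-one.

6-chloro-1-iododec-9-yn-3-one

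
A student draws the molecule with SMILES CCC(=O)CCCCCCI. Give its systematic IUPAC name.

The longest carbon chain that includes the carbonyl has 9 carbons, so the parent hydride is nonane.
The highest-priority functional group is a ketone (C=O on an internal carbon), so the name ends in -one.
The numbering direction is chosen so that numbering from this end puts the carbonyl group at C-3 rather than C-7.
This places the carbonyl at C-3; an iodo group at C-9.
The name is 9-iodononan-3-one.

9-iodononan-3-one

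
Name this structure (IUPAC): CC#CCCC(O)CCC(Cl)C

The longest chain bearing the –OH group and the multiple bond is 10 carbons long (decane).
The highest-priority functional group is an alcohol (–OH), so the name ends in -ol.
There is one C≡C triple bond, indicated by the ending -yne.
Number the chain so that numbering from this end puts the hydroxyl group at C-5 rather than C-6.
That gives the hydroxyl at C-5; the triple bond between C-8 and C-9; a chloro group at C-2.
Assembling the pieces gives 2-chlorodec-8-yn-5-ol.

2-chlorodec-8-yn-5-ol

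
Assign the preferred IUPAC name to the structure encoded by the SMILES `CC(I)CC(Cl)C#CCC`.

Counting along the main chain through the multiple bond gives 8 carbons: the parent is octane.
A C≡C triple bond in the chain gives the infix -yne-.
Number the chain so that numbering from this end puts the triple bond at C-3 rather than C-5.
With this numbering: the triple bond between C-3 and C-4; a chloro group at C-5; an iodo group at C-7.
Substituent prefixes are cited in alphabetical order (multiplying prefixes like di-/tri- are ignored for ordering).
The name is 5-chloro-7-iodooct-3-yne.

5-chloro-7-iodooct-3-yne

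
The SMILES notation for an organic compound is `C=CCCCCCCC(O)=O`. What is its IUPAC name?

The longest carbon chain that includes the –COOH group and the multiple bond has 9 carbons, so the parent hydride is nonane.
A carboxylic acid (terminal –COOH) is the principal characteristic group, giving the suffix -oic acid.
The chain contains a C=C double bond, so the unsaturation ending is -ene.
Number the chain so that the carboxylic acid carbon is C-1 by definition.
That gives the double bond between C-8 and C-9.
Putting it together: non-8-enoic acid.

non-8-enoic acid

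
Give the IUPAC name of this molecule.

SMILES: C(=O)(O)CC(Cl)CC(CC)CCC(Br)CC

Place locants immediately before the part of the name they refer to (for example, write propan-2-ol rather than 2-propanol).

Counting along the main chain through the –COOH group gives 10 carbons: the parent is decane.
The highest-priority functional group is a carboxylic acid (terminal –COOH), so the name ends in -oic acid.
Number the chain so that the carboxylic acid carbon is C-1 by definition.
This places a bromo group at C-8; a chloro group at C-3; an ethyl group at C-5.
Substituent prefixes are cited in alphabetical order (multiplying prefixes like di-/tri- are ignored for ordering).
Assembling the pieces gives 8-bromo-3-chloro-5-ethyldecanoic acid.

8-bromo-3-chloro-5-ethyldecanoic acid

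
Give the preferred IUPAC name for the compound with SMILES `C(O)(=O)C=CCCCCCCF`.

Counting along the main chain through the –COOH group and the multiple bond gives 9 carbons: the parent is nonane.
The principal characteristic group is a carboxylic acid (terminal –COOH), named with the suffix -oic acid.
There is one C=C double bond, indicated by the ending -ene.
The numbering direction is chosen so that the carboxylic acid carbon is C-1 by definition.
This places the double bond between C-2 and C-3; a fluoro group at C-9.
Putting it together: 9-fluoronon-2-enoic acid.

9-fluoronon-2-enoic acid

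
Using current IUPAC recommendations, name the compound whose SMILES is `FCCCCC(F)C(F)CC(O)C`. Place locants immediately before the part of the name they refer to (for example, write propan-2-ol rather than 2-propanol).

4,5,9-trifluorononan-2-ol

Counting along the main chain through the –OH group gives 9 carbons: the parent is nonane.
The highest-priority functional group is an alcohol (–OH), so the name ends in -ol.
Number the chain so that numbering from this end puts the hydroxyl group at C-2 rather than C-8.
This places the hydroxyl at C-2; fluoro groups at C-4 and C-5 and C-9.
The name is 4,5,9-trifluorononan-2-ol.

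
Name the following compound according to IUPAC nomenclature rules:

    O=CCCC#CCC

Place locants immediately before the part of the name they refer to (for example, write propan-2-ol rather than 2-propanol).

Counting along the main chain through the –CHO group and the multiple bond gives 7 carbons: the parent is heptane.
An aldehyde (terminal –CHO) is the principal characteristic group, giving the suffix -al.
There is one C≡C triple bond, indicated by the ending -yne.
Choose the numbering such that the aldehyde carbon is C-1 by definition.
This places the triple bond between C-4 and C-5.
The name is hept-4-ynal.

hept-4-ynal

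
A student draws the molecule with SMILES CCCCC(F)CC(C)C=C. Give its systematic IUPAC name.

Counting along the main chain through the multiple bond gives 9 carbons: the parent is nonane.
There is one C=C double bond, indicated by the ending -ene.
The numbering direction is chosen so that numbering from this end puts the double bond at C-1 rather than C-8.
With this numbering: the double bond between C-1 and C-2; a fluoro group at C-5; a methyl group at C-3.
Substituent prefixes are cited in alphabetical order (multiplying prefixes like di-/tri- are ignored for ordering).
Putting it together: 5-fluoro-3-methylnon-1-ene.

5-fluoro-3-methylnon-1-ene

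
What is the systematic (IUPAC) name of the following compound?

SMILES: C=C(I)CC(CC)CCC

4-ethyl-2-iodohept-1-ene

The longest carbon chain that includes the multiple bond has 7 carbons, so the parent hydride is heptane.
A C=C double bond in the chain gives the infix -ene-.
Choose the numbering such that numbering from this end puts the double bond at C-1 rather than C-6.
With this numbering: the double bond between C-1 and C-2; an ethyl group at C-4; an iodo group at C-2.
Prefixes are listed alphabetically: ethyl, iodo.
The name is 4-ethyl-2-iodohept-1-ene.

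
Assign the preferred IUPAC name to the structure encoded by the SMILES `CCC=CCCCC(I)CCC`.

The longest carbon chain that includes the multiple bond has 11 carbons, so the parent hydride is undecane.
A C=C double bond in the chain gives the infix -ene-.
Choose the numbering such that numbering from this end puts the double bond at C-3 rather than C-8.
This places the double bond between C-3 and C-4; an iodo group at C-8.
Putting it together: 8-iodoundec-3-ene.

8-iodoundec-3-ene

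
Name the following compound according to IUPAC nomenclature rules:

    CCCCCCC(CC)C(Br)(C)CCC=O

The longest carbon chain that includes the –CHO group has 11 carbons, so the parent hydride is undecane.
The principal characteristic group is an aldehyde (terminal –CHO), named with the suffix -al.
The numbering direction is chosen so that the aldehyde carbon is C-1 by definition.
This places a bromo group at C-4; an ethyl group at C-5; a methyl group at C-4.
Substituent prefixes are cited in alphabetical order (multiplying prefixes like di-/tri- are ignored for ordering).
Putting it together: 4-bromo-5-ethyl-4-methylundecanal.

4-bromo-5-ethyl-4-methylundecanal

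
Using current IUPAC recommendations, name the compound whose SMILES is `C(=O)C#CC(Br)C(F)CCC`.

The longest chain bearing the –CHO group and the multiple bond is 8 carbons long (octane).
The principal characteristic group is an aldehyde (terminal –CHO), named with the suffix -al.
The chain contains a C≡C triple bond, so the unsaturation ending is -yne.
Number the chain so that the aldehyde carbon is C-1 by definition.
With this numbering: the triple bond between C-2 and C-3; a bromo group at C-4; a fluoro group at C-5.
The substituents are ordered alphabetically, ignoring any di-/tri- multipliers.
Assembling the pieces gives 4-bromo-5-fluorooct-2-ynal.

4-bromo-5-fluorooct-2-ynal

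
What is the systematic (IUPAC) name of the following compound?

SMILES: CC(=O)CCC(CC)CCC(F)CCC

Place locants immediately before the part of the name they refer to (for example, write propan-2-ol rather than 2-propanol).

5-ethyl-8-fluoroundecan-2-one

The longest chain bearing the carbonyl is 11 carbons long (undecane).
The highest-priority functional group is a ketone (C=O on an internal carbon), so the name ends in -one.
The numbering direction is chosen so that numbering from this end puts the carbonyl group at C-2 rather than C-10.
With this numbering: the carbonyl at C-2; an ethyl group at C-5; a fluoro group at C-8.
Prefixes are listed alphabetically: ethyl, fluoro.
Putting it together: 5-ethyl-8-fluoroundecan-2-one.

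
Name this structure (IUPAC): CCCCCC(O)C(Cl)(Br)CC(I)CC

Counting along the main chain through the –OH group gives 11 carbons: the parent is undecane.
An alcohol (–OH) is the principal characteristic group, giving the suffix -ol.
Number the chain so that the substituent locant set {3,5,5} is lower than {7,7,9} at the first point of difference.
That gives the hydroxyl at C-6; a bromo group at C-5; a chloro group at C-5; an iodo group at C-3.
Prefixes are listed alphabetically: bromo, chloro, iodo.
Putting it together: 5-bromo-5-chloro-3-iodoundecan-6-ol.

5-bromo-5-chloro-3-iodoundecan-6-ol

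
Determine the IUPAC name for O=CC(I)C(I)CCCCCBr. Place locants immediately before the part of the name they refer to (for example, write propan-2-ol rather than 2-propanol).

8-bromo-2,3-diiodooctanal

The longest chain bearing the –CHO group is 8 carbons long (octane).
The principal characteristic group is an aldehyde (terminal –CHO), named with the suffix -al.
The numbering direction is chosen so that the aldehyde carbon is C-1 by definition.
This places a bromo group at C-8; iodo groups at C-2 and C-3.
The substituents are ordered alphabetically, ignoring any di-/tri- multipliers.
The name is 8-bromo-2,3-diiodooctanal.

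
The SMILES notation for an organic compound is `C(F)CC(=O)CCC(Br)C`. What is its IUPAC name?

6-bromo-1-fluoroheptan-3-one

The longest carbon chain that includes the carbonyl has 7 carbons, so the parent hydride is heptane.
A ketone (C=O on an internal carbon) is the principal characteristic group, giving the suffix -one.
Number the chain so that numbering from this end puts the carbonyl group at C-3 rather than C-5.
With this numbering: the carbonyl at C-3; a bromo group at C-6; a fluoro group at C-1.
Prefixes are listed alphabetically: bromo, fluoro.
The name is 6-bromo-1-fluoroheptan-3-one.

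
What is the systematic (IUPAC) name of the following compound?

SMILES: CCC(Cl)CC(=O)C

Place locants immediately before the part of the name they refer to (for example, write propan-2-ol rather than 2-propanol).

The longest chain bearing the carbonyl is 6 carbons long (hexane).
A ketone (C=O on an internal carbon) is the principal characteristic group, giving the suffix -one.
Number the chain so that numbering from this end puts the carbonyl group at C-2 rather than C-5.
This places the carbonyl at C-2; a chloro group at C-4.
Assembling the pieces gives 4-chlorohexan-2-one.

4-chlorohexan-2-one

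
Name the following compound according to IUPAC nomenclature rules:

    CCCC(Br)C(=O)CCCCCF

The longest chain bearing the carbonyl is 10 carbons long (decane).
The principal characteristic group is a ketone (C=O on an internal carbon), named with the suffix -one.
Number the chain so that numbering from this end puts the carbonyl group at C-5 rather than C-6.
That gives the carbonyl at C-5; a bromo group at C-4; a fluoro group at C-10.
Substituent prefixes are cited in alphabetical order (multiplying prefixes like di-/tri- are ignored for ordering).
Putting it together: 4-bromo-10-fluorodecan-5-one.

4-bromo-10-fluorodecan-5-one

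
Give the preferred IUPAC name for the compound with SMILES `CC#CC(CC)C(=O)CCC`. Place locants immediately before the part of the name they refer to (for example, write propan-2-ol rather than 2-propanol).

Counting along the main chain through the carbonyl and the multiple bond gives 8 carbons: the parent is octane.
The highest-priority functional group is a ketone (C=O on an internal carbon), so the name ends in -one.
A C≡C triple bond in the chain gives the infix -yne-.
Number the chain so that numbering from this end puts the carbonyl group at C-4 rather than C-5.
This places the carbonyl at C-4; the triple bond between C-6 and C-7; an ethyl group at C-5.
Assembling the pieces gives 5-ethyloct-6-yn-4-one.

5-ethyloct-6-yn-4-one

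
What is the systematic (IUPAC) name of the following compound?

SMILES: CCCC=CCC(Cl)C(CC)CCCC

7-chloro-8-ethyldodec-4-ene

Counting along the main chain through the multiple bond gives 12 carbons: the parent is dodecane.
There is one C=C double bond, indicated by the ending -ene.
Number the chain so that numbering from this end puts the double bond at C-4 rather than C-8.
This places the double bond between C-4 and C-5; a chloro group at C-7; an ethyl group at C-8.
Prefixes are listed alphabetically: chloro, ethyl.
Assembling the pieces gives 7-chloro-8-ethyldodec-4-ene.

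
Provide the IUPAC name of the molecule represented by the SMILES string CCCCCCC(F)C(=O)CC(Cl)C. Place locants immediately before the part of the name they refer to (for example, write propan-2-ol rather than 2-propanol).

2-chloro-5-fluoroundecan-4-one

Counting along the main chain through the carbonyl gives 11 carbons: the parent is undecane.
A ketone (C=O on an internal carbon) is the principal characteristic group, giving the suffix -one.
Number the chain so that numbering from this end puts the carbonyl group at C-4 rather than C-8.
This places the carbonyl at C-4; a chloro group at C-2; a fluoro group at C-5.
Substituent prefixes are cited in alphabetical order (multiplying prefixes like di-/tri- are ignored for ordering).
Putting it together: 2-chloro-5-fluoroundecan-4-one.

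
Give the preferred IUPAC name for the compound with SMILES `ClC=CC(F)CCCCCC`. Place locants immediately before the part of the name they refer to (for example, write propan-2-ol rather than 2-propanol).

Counting along the main chain through the multiple bond gives 9 carbons: the parent is nonane.
There is one C=C double bond, indicated by the ending -ene.
Choose the numbering such that numbering from this end puts the double bond at C-1 rather than C-8.
This places the double bond between C-1 and C-2; a chloro group at C-1; a fluoro group at C-3.
Prefixes are listed alphabetically: chloro, fluoro.
The name is 1-chloro-3-fluoronon-1-ene.

1-chloro-3-fluoronon-1-ene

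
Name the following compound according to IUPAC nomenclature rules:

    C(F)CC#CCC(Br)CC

The longest chain bearing the multiple bond is 8 carbons long (octane).
A C≡C triple bond in the chain gives the infix -yne-.
Number the chain so that numbering from this end puts the triple bond at C-3 rather than C-5.
That gives the triple bond between C-3 and C-4; a bromo group at C-6; a fluoro group at C-1.
Substituent prefixes are cited in alphabetical order (multiplying prefixes like di-/tri- are ignored for ordering).
The name is 6-bromo-1-fluorooct-3-yne.

6-bromo-1-fluorooct-3-yne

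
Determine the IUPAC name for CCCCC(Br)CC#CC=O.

5-bromonon-2-ynal

The longest chain bearing the –CHO group and the multiple bond is 9 carbons long (nonane).
An aldehyde (terminal –CHO) is the principal characteristic group, giving the suffix -al.
The chain contains a C≡C triple bond, so the unsaturation ending is -yne.
Number the chain so that the aldehyde carbon is C-1 by definition.
This places the triple bond between C-2 and C-3; a bromo group at C-5.
Assembling the pieces gives 5-bromonon-2-ynal.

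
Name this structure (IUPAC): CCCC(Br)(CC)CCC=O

Counting along the main chain through the –CHO group gives 7 carbons: the parent is heptane.
An aldehyde (terminal –CHO) is the principal characteristic group, giving the suffix -al.
Choose the numbering such that the aldehyde carbon is C-1 by definition.
This places a bromo group at C-4; an ethyl group at C-4.
Prefixes are listed alphabetically: bromo, ethyl.
Assembling the pieces gives 4-bromo-4-ethylheptanal.

4-bromo-4-ethylheptanal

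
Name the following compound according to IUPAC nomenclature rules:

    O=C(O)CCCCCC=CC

Counting along the main chain through the –COOH group and the multiple bond gives 9 carbons: the parent is nonane.
A carboxylic acid (terminal –COOH) is the principal characteristic group, giving the suffix -oic acid.
The chain contains a C=C double bond, so the unsaturation ending is -ene.
Number the chain so that the carboxylic acid carbon is C-1 by definition.
This places the double bond between C-7 and C-8.
Putting it together: non-7-enoic acid.

non-7-enoic acid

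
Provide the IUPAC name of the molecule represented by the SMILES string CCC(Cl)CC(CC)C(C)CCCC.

3-chloro-5-ethyl-6-methyldecane

The longest carbon chain is 10 atoms: the parent is decane.
Number the chain so that the substituent locant set {3,5,6} is lower than {5,6,8} at the first point of difference.
With this numbering: a chloro group at C-3; an ethyl group at C-5; a methyl group at C-6.
The substituents are ordered alphabetically, ignoring any di-/tri- multipliers.
Putting it together: 3-chloro-5-ethyl-6-methyldecane.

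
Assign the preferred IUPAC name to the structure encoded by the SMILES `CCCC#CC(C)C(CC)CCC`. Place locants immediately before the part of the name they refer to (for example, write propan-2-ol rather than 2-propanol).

7-ethyl-6-methyldec-4-yne

Counting along the main chain through the multiple bond gives 10 carbons: the parent is decane.
The chain contains a C≡C triple bond, so the unsaturation ending is -yne.
The numbering direction is chosen so that numbering from this end puts the triple bond at C-4 rather than C-6.
That gives the triple bond between C-4 and C-5; an ethyl group at C-7; a methyl group at C-6.
Substituent prefixes are cited in alphabetical order (multiplying prefixes like di-/tri- are ignored for ordering).
The name is 7-ethyl-6-methyldec-4-yne.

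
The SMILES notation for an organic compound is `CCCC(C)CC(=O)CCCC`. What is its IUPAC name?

The longest carbon chain that includes the carbonyl has 10 carbons, so the parent hydride is decane.
A ketone (C=O on an internal carbon) is the principal characteristic group, giving the suffix -one.
Choose the numbering such that numbering from this end puts the carbonyl group at C-5 rather than C-6.
With this numbering: the carbonyl at C-5; a methyl group at C-7.
Putting it together: 7-methyldecan-5-one.

7-methyldecan-5-one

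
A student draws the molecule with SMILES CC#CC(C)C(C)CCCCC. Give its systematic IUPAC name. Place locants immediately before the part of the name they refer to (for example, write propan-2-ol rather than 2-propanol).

The longest carbon chain that includes the multiple bond has 10 carbons, so the parent hydride is decane.
There is one C≡C triple bond, indicated by the ending -yne.
The numbering direction is chosen so that numbering from this end puts the triple bond at C-2 rather than C-8.
With this numbering: the triple bond between C-2 and C-3; methyl groups at C-4 and C-5.
The name is 4,5-dimethyldec-2-yne.

4,5-dimethyldec-2-yne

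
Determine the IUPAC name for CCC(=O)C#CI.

1-iodopent-1-yn-3-one

Counting along the main chain through the carbonyl and the multiple bond gives 5 carbons: the parent is pentane.
The highest-priority functional group is a ketone (C=O on an internal carbon), so the name ends in -one.
The chain contains a C≡C triple bond, so the unsaturation ending is -yne.
Choose the numbering such that numbering from this end puts the triple bond at C-1 rather than C-4.
With this numbering: the carbonyl at C-3; the triple bond between C-1 and C-2; an iodo group at C-1.
Putting it together: 1-iodopent-1-yn-3-one.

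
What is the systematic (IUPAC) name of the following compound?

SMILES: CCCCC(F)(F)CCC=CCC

The longest carbon chain that includes the multiple bond has 11 carbons, so the parent hydride is undecane.
A C=C double bond in the chain gives the infix -ene-.
The numbering direction is chosen so that numbering from this end puts the double bond at C-3 rather than C-8.
With this numbering: the double bond between C-3 and C-4; two fluoro groups at C-7.
Assembling the pieces gives 7,7-difluoroundec-3-ene.

7,7-difluoroundec-3-ene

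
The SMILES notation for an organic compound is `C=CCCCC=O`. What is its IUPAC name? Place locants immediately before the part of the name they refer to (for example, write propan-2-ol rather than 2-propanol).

The longest carbon chain that includes the –CHO group and the multiple bond has 6 carbons, so the parent hydride is hexane.
The highest-priority functional group is an aldehyde (terminal –CHO), so the name ends in -al.
There is one C=C double bond, indicated by the ending -ene.
Choose the numbering such that the aldehyde carbon is C-1 by definition.
That gives the double bond between C-5 and C-6.
The name is hex-5-enal.

hex-5-enal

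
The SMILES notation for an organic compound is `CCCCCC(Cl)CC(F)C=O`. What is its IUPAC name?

4-chloro-2-fluorononanal

The longest chain bearing the –CHO group is 9 carbons long (nonane).
The principal characteristic group is an aldehyde (terminal –CHO), named with the suffix -al.
Choose the numbering such that the aldehyde carbon is C-1 by definition.
With this numbering: a chloro group at C-4; a fluoro group at C-2.
Substituent prefixes are cited in alphabetical order (multiplying prefixes like di-/tri- are ignored for ordering).
Putting it together: 4-chloro-2-fluorononanal.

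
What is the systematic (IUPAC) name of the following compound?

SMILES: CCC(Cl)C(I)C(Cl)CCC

The longest carbon chain is 8 atoms: the parent is octane.
Number the chain so that the substituent locant set {3,4,5} is lower than {4,5,6} at the first point of difference.
With this numbering: chloro groups at C-3 and C-5; an iodo group at C-4.
Substituent prefixes are cited in alphabetical order (multiplying prefixes like di-/tri- are ignored for ordering).
Assembling the pieces gives 3,5-dichloro-4-iodooctane.

3,5-dichloro-4-iodooctane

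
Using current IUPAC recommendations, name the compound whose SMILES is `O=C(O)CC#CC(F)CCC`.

5-fluorooct-3-ynoic acid

Counting along the main chain through the –COOH group and the multiple bond gives 8 carbons: the parent is octane.
A carboxylic acid (terminal –COOH) is the principal characteristic group, giving the suffix -oic acid.
The chain contains a C≡C triple bond, so the unsaturation ending is -yne.
Number the chain so that the carboxylic acid carbon is C-1 by definition.
This places the triple bond between C-3 and C-4; a fluoro group at C-5.
Assembling the pieces gives 5-fluorooct-3-ynoic acid.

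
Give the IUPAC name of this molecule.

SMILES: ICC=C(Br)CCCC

3-bromo-1-iodohept-2-ene

The longest carbon chain that includes the multiple bond has 7 carbons, so the parent hydride is heptane.
A C=C double bond in the chain gives the infix -ene-.
The numbering direction is chosen so that numbering from this end puts the double bond at C-2 rather than C-5.
That gives the double bond between C-2 and C-3; a bromo group at C-3; an iodo group at C-1.
Substituent prefixes are cited in alphabetical order (multiplying prefixes like di-/tri- are ignored for ordering).
Putting it together: 3-bromo-1-iodohept-2-ene.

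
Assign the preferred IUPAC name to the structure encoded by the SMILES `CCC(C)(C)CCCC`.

The longest carbon chain is 7 atoms: the parent is heptane.
Choose the numbering such that the substituent locant set {3,3} is lower than {5,5} at the first point of difference.
With this numbering: two methyl groups at C-3.
The name is 3,3-dimethylheptane.

3,3-dimethylheptane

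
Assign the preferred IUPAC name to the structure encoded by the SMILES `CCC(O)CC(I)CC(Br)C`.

7-bromo-5-iodooctan-3-ol

The longest carbon chain that includes the –OH group has 8 carbons, so the parent hydride is octane.
An alcohol (–OH) is the principal characteristic group, giving the suffix -ol.
The numbering direction is chosen so that numbering from this end puts the hydroxyl group at C-3 rather than C-6.
This places the hydroxyl at C-3; a bromo group at C-7; an iodo group at C-5.
The substituents are ordered alphabetically, ignoring any di-/tri- multipliers.
Assembling the pieces gives 7-bromo-5-iodooctan-3-ol.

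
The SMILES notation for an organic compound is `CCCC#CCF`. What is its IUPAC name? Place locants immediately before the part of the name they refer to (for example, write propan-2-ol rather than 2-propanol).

Counting along the main chain through the multiple bond gives 6 carbons: the parent is hexane.
A C≡C triple bond in the chain gives the infix -yne-.
Choose the numbering such that numbering from this end puts the triple bond at C-2 rather than C-4.
That gives the triple bond between C-2 and C-3; a fluoro group at C-1.
Putting it together: 1-fluorohex-2-yne.

1-fluorohex-2-yne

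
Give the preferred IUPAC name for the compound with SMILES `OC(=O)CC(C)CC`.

3-methylpentanoic acid

The longest chain bearing the –COOH group is 5 carbons long (pentane).
The highest-priority functional group is a carboxylic acid (terminal –COOH), so the name ends in -oic acid.
The numbering direction is chosen so that the carboxylic acid carbon is C-1 by definition.
With this numbering: a methyl group at C-3.
The name is 3-methylpentanoic acid.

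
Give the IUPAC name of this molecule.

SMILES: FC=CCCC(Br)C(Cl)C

5-bromo-6-chloro-1-fluorohept-1-ene

The longest carbon chain that includes the multiple bond has 7 carbons, so the parent hydride is heptane.
There is one C=C double bond, indicated by the ending -ene.
Choose the numbering such that numbering from this end puts the double bond at C-1 rather than C-6.
This places the double bond between C-1 and C-2; a bromo group at C-5; a chloro group at C-6; a fluoro group at C-1.
Prefixes are listed alphabetically: bromo, chloro, fluoro.
The name is 5-bromo-6-chloro-1-fluorohept-1-ene.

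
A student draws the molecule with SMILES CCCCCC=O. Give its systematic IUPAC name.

hexanal

The longest carbon chain that includes the –CHO group has 6 carbons, so the parent hydride is hexane.
The highest-priority functional group is an aldehyde (terminal –CHO), so the name ends in -al.
Choose the numbering such that the aldehyde carbon is C-1 by definition.
Assembling the pieces gives hexanal.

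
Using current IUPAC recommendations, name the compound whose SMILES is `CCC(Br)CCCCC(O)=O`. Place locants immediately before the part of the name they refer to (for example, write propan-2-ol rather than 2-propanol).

The longest carbon chain that includes the –COOH group has 8 carbons, so the parent hydride is octane.
The highest-priority functional group is a carboxylic acid (terminal –COOH), so the name ends in -oic acid.
The numbering direction is chosen so that the carboxylic acid carbon is C-1 by definition.
With this numbering: a bromo group at C-6.
The name is 6-bromooctanoic acid.

6-bromooctanoic acid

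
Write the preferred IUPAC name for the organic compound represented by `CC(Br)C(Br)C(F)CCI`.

4,5-dibromo-3-fluoro-1-iodohexane

The longest carbon chain is 6 atoms: the parent is hexane.
Choose the numbering such that the substituent locant set {1,3,4,5} is lower than {2,3,4,6} at the first point of difference.
That gives bromo groups at C-4 and C-5; a fluoro group at C-3; an iodo group at C-1.
The substituents are ordered alphabetically, ignoring any di-/tri- multipliers.
The name is 4,5-dibromo-3-fluoro-1-iodohexane.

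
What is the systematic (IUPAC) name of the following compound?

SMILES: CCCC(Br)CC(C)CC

5-bromo-3-methyloctane

The longest continuous carbon chain has 8 atoms, so the parent hydride is octane.
Number the chain so that the substituent locant set {3,5} is lower than {4,6} at the first point of difference.
This places a bromo group at C-5; a methyl group at C-3.
Substituent prefixes are cited in alphabetical order (multiplying prefixes like di-/tri- are ignored for ordering).
Putting it together: 5-bromo-3-methyloctane.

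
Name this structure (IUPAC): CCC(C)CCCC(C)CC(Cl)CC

The parent chain contains 11 carbons (undecane).
Choose the numbering such that the substituent locant set {3,5,9} is lower than {3,7,9} at the first point of difference.
This places a chloro group at C-3; methyl groups at C-5 and C-9.
Prefixes are listed alphabetically: chloro, methyl.
The name is 3-chloro-5,9-dimethylundecane.

3-chloro-5,9-dimethylundecane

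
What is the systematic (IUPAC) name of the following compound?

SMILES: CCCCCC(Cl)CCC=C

5-chlorodec-1-ene

The longest chain bearing the multiple bond is 10 carbons long (decane).
There is one C=C double bond, indicated by the ending -ene.
Choose the numbering such that numbering from this end puts the double bond at C-1 rather than C-9.
With this numbering: the double bond between C-1 and C-2; a chloro group at C-5.
Assembling the pieces gives 5-chlorodec-1-ene.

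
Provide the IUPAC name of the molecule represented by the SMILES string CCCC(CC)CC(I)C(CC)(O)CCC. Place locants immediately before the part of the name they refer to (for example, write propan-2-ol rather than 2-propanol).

4,7-diethyl-5-iododecan-4-ol

Counting along the main chain through the –OH group gives 10 carbons: the parent is decane.
An alcohol (–OH) is the principal characteristic group, giving the suffix -ol.
Choose the numbering such that numbering from this end puts the hydroxyl group at C-4 rather than C-7.
That gives the hydroxyl at C-4; ethyl groups at C-4 and C-7; an iodo group at C-5.
Substituent prefixes are cited in alphabetical order (multiplying prefixes like di-/tri- are ignored for ordering).
Putting it together: 4,7-diethyl-5-iododecan-4-ol.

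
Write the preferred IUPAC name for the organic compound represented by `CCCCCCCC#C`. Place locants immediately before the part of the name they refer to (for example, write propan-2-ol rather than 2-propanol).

The longest chain bearing the multiple bond is 9 carbons long (nonane).
There is one C≡C triple bond, indicated by the ending -yne.
The numbering direction is chosen so that numbering from this end puts the triple bond at C-1 rather than C-8.
That gives the triple bond between C-1 and C-2.
Assembling the pieces gives non-1-yne.

non-1-yne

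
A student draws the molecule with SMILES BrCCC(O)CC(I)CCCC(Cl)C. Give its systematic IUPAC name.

1-bromo-9-chloro-5-iododecan-3-ol

The longest carbon chain that includes the –OH group has 10 carbons, so the parent hydride is decane.
The highest-priority functional group is an alcohol (–OH), so the name ends in -ol.
Choose the numbering such that numbering from this end puts the hydroxyl group at C-3 rather than C-8.
This places the hydroxyl at C-3; a bromo group at C-1; a chloro group at C-9; an iodo group at C-5.
The substituents are ordered alphabetically, ignoring any di-/tri- multipliers.
Assembling the pieces gives 1-bromo-9-chloro-5-iododecan-3-ol.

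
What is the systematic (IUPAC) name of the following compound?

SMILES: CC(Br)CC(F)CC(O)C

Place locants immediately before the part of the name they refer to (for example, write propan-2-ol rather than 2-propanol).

6-bromo-4-fluoroheptan-2-ol

Counting along the main chain through the –OH group gives 7 carbons: the parent is heptane.
The highest-priority functional group is an alcohol (–OH), so the name ends in -ol.
Number the chain so that numbering from this end puts the hydroxyl group at C-2 rather than C-6.
That gives the hydroxyl at C-2; a bromo group at C-6; a fluoro group at C-4.
The substituents are ordered alphabetically, ignoring any di-/tri- multipliers.
Assembling the pieces gives 6-bromo-4-fluoroheptan-2-ol.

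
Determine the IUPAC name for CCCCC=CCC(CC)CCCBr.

11-bromo-8-ethylundec-5-ene

The longest chain bearing the multiple bond is 11 carbons long (undecane).
There is one C=C double bond, indicated by the ending -ene.
Choose the numbering such that numbering from this end puts the double bond at C-5 rather than C-6.
This places the double bond between C-5 and C-6; a bromo group at C-11; an ethyl group at C-8.
Substituent prefixes are cited in alphabetical order (multiplying prefixes like di-/tri- are ignored for ordering).
Assembling the pieces gives 11-bromo-8-ethylundec-5-ene.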